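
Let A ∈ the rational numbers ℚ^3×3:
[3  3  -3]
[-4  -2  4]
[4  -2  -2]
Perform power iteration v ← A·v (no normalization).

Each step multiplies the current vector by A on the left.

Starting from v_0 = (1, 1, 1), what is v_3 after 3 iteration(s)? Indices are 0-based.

v_0 = (1, 1, 1).
v_1 = A·v_0 = (3, -2, 0).
v_2 = A·v_1 = (3, -8, 16).
v_3 = A·v_2 = (-63, 68, -4).

v_3 = (-63, 68, -4)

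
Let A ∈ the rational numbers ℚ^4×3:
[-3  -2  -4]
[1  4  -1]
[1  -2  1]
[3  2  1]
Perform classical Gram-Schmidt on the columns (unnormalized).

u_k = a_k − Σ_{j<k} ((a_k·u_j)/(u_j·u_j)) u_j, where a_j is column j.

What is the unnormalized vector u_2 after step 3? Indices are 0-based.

Step 1: u_0 = a_0 = (-3, 1, 1, 3).
Step 2: u_1 = a_1 − (7/10)·u_0 = (1/10, 33/10, -27/10, -1/10).
Step 3: u_2 = a_2 − (3/4)·u_0 − (-5/14)·u_1 = (-12/7, -4/7, -5/7, -9/7).

u_2 = (-12/7, -4/7, -5/7, -9/7)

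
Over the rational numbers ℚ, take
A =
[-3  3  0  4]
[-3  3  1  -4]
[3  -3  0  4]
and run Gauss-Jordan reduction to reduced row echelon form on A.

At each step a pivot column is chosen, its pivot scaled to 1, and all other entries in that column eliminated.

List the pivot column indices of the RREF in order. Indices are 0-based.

step 1: normalize row 0 (÷-3) = (1, -1, 0, -4/3)
  row 1: subtract -3×row0 = (0, 0, 1, -8)
  row 2: subtract 3×row0 = (0, 0, 0, 8)
skip col 1 (zero from row 1)
step 2: normalize row 1 (÷1) = (0, 0, 1, -8)
step 3: normalize row 2 (÷8) = (0, 0, 0, 1)
  row 0: subtract -4/3×row2 = (1, -1, 0, 0)
  row 1: subtract -8×row2 = (0, 0, 1, 0)

pivot columns: 0, 2, 3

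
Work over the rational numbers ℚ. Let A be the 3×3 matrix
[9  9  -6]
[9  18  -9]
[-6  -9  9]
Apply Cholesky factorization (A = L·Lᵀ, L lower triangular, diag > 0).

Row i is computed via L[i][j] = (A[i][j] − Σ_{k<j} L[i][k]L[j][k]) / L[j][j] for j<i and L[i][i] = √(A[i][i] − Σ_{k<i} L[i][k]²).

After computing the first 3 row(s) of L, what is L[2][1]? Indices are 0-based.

L[2][1] = -1

Step 1: L[0][0] = √(9) = 3.
  L[1][0] = (9) / L[0][0] = 3.
Step 2: L[1][1] = √(9) = 3.
  L[2][0] = (-6) / L[0][0] = -2.
  L[2][1] = (-3) / L[1][1] = -1.
Step 3: L[2][2] = √(4) = 2.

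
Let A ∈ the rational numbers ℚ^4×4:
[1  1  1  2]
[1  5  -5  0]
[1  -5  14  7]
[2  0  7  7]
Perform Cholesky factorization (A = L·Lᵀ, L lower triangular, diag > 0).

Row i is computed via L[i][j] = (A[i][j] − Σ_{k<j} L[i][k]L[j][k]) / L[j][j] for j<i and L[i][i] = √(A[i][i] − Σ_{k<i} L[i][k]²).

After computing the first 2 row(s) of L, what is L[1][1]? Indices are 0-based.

Step 1: L[0][0] = √(1) = 1.
  L[1][0] = (1) / L[0][0] = 1.
Step 2: L[1][1] = √(4) = 2.

L[1][1] = 2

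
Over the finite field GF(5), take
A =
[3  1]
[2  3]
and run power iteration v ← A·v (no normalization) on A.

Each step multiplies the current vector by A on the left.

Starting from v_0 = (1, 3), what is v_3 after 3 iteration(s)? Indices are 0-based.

v_3 = (2, 3)

v_0 = (1, 3).
v_1 = A·v_0 = (1, 1).
v_2 = A·v_1 = (4, 0).
v_3 = A·v_2 = (2, 3).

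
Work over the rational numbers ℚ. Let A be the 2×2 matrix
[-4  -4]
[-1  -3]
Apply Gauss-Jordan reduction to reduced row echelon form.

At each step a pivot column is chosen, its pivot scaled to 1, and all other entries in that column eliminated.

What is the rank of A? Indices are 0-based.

rank = 2

pivot(0,0)=-4: scale R0 → (1, 1)
  clear (1,0): R1 −= (-1)R0 → (0, -2)
pivot(1,1)=-2: scale R1 → (0, 1)
  clear (0,1): R0 −= (1)R1 → (1, 0)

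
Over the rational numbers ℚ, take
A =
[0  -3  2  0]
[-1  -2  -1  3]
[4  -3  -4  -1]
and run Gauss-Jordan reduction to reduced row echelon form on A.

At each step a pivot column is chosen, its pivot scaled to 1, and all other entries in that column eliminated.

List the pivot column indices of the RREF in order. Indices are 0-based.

step 1: exchange rows 0,1
step 1: normalize row 0 (÷-1) = (1, 2, 1, -3)
  row 2: subtract 4×row0 = (0, -11, -8, 11)
step 2: normalize row 1 (÷-3) = (0, 1, -2/3, 0)
  row 0: subtract 2×row1 = (1, 0, 7/3, -3)
  row 2: subtract -11×row1 = (0, 0, -46/3, 11)
step 3: normalize row 2 (÷-46/3) = (0, 0, 1, -33/46)
  row 0: subtract 7/3×row2 = (1, 0, 0, -61/46)
  row 1: subtract -2/3×row2 = (0, 1, 0, -11/23)

pivot columns: 0, 1, 2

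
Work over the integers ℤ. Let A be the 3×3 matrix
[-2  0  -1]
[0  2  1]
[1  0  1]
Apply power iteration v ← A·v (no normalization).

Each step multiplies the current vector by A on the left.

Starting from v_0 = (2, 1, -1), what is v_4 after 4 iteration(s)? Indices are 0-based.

v_0 = (2, 1, -1).
v_1 = A·v_0 = (-3, 1, 1).
v_2 = A·v_1 = (5, 3, -2).
v_3 = A·v_2 = (-8, 4, 3).
v_4 = A·v_3 = (13, 11, -5).

v_4 = (13, 11, -5)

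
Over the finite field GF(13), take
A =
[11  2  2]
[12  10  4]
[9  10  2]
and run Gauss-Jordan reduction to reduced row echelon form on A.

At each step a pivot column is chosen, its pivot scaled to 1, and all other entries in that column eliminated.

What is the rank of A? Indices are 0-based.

step 1: normalize row 0 (÷11) = (1, 12, 12)
  row 1: subtract 12×row0 = (0, 9, 3)
  row 2: subtract 9×row0 = (0, 6, 11)
step 2: normalize row 1 (÷9) = (0, 1, 9)
  row 0: subtract 12×row1 = (1, 0, 8)
  row 2: subtract 6×row1 = (0, 0, 9)
step 3: normalize row 2 (÷9) = (0, 0, 1)
  row 0: subtract 8×row2 = (1, 0, 0)
  row 1: subtract 9×row2 = (0, 1, 0)

rank = 3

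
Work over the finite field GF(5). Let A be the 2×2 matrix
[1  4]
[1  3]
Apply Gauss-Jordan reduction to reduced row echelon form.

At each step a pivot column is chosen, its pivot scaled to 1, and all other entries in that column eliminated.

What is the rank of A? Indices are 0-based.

rank = 2

step 1: normalize row 0 (÷1) = (1, 4)
  row 1: subtract 1×row0 = (0, 4)
step 2: normalize row 1 (÷4) = (0, 1)
  row 0: subtract 4×row1 = (1, 0)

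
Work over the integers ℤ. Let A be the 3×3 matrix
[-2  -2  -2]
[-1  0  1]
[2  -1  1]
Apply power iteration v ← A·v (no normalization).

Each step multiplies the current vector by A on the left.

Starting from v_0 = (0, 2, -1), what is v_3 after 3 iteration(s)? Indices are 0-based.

v_3 = (-10, -18, 19)

v_0 = (0, 2, -1).
v_1 = A·v_0 = (-2, -1, -3).
v_2 = A·v_1 = (12, -1, -6).
v_3 = A·v_2 = (-10, -18, 19).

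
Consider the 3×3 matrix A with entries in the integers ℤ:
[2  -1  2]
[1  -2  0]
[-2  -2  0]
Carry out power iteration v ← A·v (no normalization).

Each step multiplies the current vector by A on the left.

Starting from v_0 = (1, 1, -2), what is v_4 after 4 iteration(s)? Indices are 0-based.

v_0 = (1, 1, -2).
v_1 = A·v_0 = (-3, -1, -4).
v_2 = A·v_1 = (-13, -1, 8).
v_3 = A·v_2 = (-9, -11, 28).
v_4 = A·v_3 = (49, 13, 40).

v_4 = (49, 13, 40)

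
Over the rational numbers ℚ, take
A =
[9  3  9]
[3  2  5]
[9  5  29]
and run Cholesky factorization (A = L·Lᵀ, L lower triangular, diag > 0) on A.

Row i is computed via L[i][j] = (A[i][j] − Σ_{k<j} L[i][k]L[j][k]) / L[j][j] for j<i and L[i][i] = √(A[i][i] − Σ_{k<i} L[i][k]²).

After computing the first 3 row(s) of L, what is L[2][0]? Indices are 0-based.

L[2][0] = 3

Step 1: L[0][0] = √(9) = 3.
  L[1][0] = (3) / L[0][0] = 1.
Step 2: L[1][1] = √(1) = 1.
  L[2][0] = (9) / L[0][0] = 3.
  L[2][1] = (2) / L[1][1] = 2.
Step 3: L[2][2] = √(16) = 4.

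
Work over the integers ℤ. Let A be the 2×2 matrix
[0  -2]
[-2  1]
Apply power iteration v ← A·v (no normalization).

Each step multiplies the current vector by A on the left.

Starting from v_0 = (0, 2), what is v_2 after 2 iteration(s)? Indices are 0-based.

v_2 = (-4, 10)

v_0 = (0, 2).
v_1 = A·v_0 = (-4, 2).
v_2 = A·v_1 = (-4, 10).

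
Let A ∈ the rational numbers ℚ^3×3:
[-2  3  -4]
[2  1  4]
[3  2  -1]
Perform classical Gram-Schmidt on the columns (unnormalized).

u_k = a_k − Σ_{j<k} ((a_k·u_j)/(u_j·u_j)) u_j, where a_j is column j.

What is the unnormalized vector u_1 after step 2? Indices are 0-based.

Step 1: u_0 = a_0 = (-2, 2, 3).
Step 2: u_1 = a_1 − (2/17)·u_0 = (55/17, 13/17, 28/17).

u_1 = (55/17, 13/17, 28/17)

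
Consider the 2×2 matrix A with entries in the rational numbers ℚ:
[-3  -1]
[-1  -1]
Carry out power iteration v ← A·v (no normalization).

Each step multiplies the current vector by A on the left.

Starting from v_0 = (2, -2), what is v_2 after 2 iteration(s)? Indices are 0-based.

v_2 = (12, 4)

v_0 = (2, -2).
v_1 = A·v_0 = (-4, 0).
v_2 = A·v_1 = (12, 4).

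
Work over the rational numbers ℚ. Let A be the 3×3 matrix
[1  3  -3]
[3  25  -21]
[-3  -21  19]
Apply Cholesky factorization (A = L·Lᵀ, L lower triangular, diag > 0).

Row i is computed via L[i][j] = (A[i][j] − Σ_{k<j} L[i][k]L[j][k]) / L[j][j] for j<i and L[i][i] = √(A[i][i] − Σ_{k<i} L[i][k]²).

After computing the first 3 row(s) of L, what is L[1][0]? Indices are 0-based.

Step 1: L[0][0] = √(1) = 1.
  L[1][0] = (3) / L[0][0] = 3.
Step 2: L[1][1] = √(16) = 4.
  L[2][0] = (-3) / L[0][0] = -3.
  L[2][1] = (-12) / L[1][1] = -3.
Step 3: L[2][2] = √(1) = 1.

L[1][0] = 3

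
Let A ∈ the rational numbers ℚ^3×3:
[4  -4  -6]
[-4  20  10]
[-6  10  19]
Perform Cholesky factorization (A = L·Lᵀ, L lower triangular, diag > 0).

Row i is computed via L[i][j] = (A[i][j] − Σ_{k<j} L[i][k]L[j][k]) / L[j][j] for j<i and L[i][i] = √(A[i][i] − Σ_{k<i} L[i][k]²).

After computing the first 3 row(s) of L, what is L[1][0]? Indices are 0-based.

L[1][0] = -2

Step 1: L[0][0] = √(4) = 2.
  L[1][0] = (-4) / L[0][0] = -2.
Step 2: L[1][1] = √(16) = 4.
  L[2][0] = (-6) / L[0][0] = -3.
  L[2][1] = (4) / L[1][1] = 1.
Step 3: L[2][2] = √(9) = 3.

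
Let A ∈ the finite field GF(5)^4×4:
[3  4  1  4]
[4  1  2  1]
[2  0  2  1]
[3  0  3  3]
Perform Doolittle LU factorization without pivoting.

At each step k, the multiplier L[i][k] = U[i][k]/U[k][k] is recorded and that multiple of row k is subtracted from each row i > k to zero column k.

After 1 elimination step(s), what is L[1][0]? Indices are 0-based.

L[1][0] = 3

Step 1: pivot at (0,0) is 3.
  row1 ← row1 − (3)·row0  ⇒  L[1][0]=3, U row1=(0, 4, 4, 4)
  row2 ← row2 − (4)·row0  ⇒  L[2][0]=4, U row2=(0, 4, 3, 0)
  row3 ← row3 − (1)·row0  ⇒  L[3][0]=1, U row3=(0, 1, 2, 4)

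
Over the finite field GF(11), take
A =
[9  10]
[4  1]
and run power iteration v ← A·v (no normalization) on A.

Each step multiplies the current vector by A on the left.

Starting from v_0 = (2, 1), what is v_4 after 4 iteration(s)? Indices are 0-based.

v_0 = (2, 1).
v_1 = A·v_0 = (6, 9).
v_2 = A·v_1 = (1, 0).
v_3 = A·v_2 = (9, 4).
v_4 = A·v_3 = (0, 7).

v_4 = (0, 7)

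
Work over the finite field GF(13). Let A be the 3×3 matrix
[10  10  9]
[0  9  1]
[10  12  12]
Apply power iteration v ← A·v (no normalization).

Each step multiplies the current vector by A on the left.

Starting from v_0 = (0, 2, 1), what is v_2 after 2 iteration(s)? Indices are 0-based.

v_2 = (11, 12, 1)

v_0 = (0, 2, 1).
v_1 = A·v_0 = (3, 6, 10).
v_2 = A·v_1 = (11, 12, 1).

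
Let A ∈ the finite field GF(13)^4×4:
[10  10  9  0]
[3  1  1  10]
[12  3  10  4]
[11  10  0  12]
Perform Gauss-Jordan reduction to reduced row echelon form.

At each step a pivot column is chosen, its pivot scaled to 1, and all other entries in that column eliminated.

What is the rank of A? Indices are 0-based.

rank = 4

step 1: normalize row 0 (÷10) = (1, 1, 10, 0)
  row 1: subtract 3×row0 = (0, 11, 10, 10)
  row 2: subtract 12×row0 = (0, 4, 7, 4)
  row 3: subtract 11×row0 = (0, 12, 7, 12)
step 2: normalize row 1 (÷11) = (0, 1, 8, 8)
  row 0: subtract 1×row1 = (1, 0, 2, 5)
  row 2: subtract 4×row1 = (0, 0, 1, 11)
  row 3: subtract 12×row1 = (0, 0, 2, 7)
step 3: normalize row 2 (÷1) = (0, 0, 1, 11)
  row 0: subtract 2×row2 = (1, 0, 0, 9)
  row 1: subtract 8×row2 = (0, 1, 0, 11)
  row 3: subtract 2×row2 = (0, 0, 0, 11)
step 4: normalize row 3 (÷11) = (0, 0, 0, 1)
  row 0: subtract 9×row3 = (1, 0, 0, 0)
  row 1: subtract 11×row3 = (0, 1, 0, 0)
  row 2: subtract 11×row3 = (0, 0, 1, 0)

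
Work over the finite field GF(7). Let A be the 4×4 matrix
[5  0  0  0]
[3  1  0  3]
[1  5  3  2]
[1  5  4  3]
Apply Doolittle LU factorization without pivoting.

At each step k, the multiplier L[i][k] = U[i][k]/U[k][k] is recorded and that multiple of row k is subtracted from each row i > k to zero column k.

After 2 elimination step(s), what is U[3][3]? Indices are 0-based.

[col 0] pivot 5
  R1 -= 2*R0 → (0, 1, 0, 3)  (L[1][0] := 2)
  R2 -= 3*R0 → (0, 5, 3, 2)  (L[2][0] := 3)
  R3 -= 3*R0 → (0, 5, 4, 3)  (L[3][0] := 3)
[col 1] pivot 1
  R2 -= 5*R1 → (0, 0, 3, 1)  (L[2][1] := 5)
  R3 -= 5*R1 → (0, 0, 4, 2)  (L[3][1] := 5)

U[3][3] = 2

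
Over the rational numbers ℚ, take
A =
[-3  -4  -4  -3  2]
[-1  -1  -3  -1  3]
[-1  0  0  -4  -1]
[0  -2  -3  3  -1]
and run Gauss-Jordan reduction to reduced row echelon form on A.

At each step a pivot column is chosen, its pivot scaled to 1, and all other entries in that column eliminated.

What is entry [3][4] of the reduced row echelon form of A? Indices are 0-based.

pivot(0,0)=-3: scale R0 → (1, 4/3, 4/3, 1, -2/3)
  clear (1,0): R1 −= (-1)R0 → (0, 1/3, -5/3, 0, 7/3)
  clear (2,0): R2 −= (-1)R0 → (0, 4/3, 4/3, -3, -5/3)
pivot(1,1)=1/3: scale R1 → (0, 1, -5, 0, 7)
  clear (0,1): R0 −= (4/3)R1 → (1, 0, 8, 1, -10)
  clear (2,1): R2 −= (4/3)R1 → (0, 0, 8, -3, -11)
  clear (3,1): R3 −= (-2)R1 → (0, 0, -13, 3, 13)
pivot(2,2)=8: scale R2 → (0, 0, 1, -3/8, -11/8)
  clear (0,2): R0 −= (8)R2 → (1, 0, 0, 4, 1)
  clear (1,2): R1 −= (-5)R2 → (0, 1, 0, -15/8, 1/8)
  clear (3,2): R3 −= (-13)R2 → (0, 0, 0, -15/8, -39/8)
pivot(3,3)=-15/8: scale R3 → (0, 0, 0, 1, 13/5)
  clear (0,3): R0 −= (4)R3 → (1, 0, 0, 0, -47/5)
  clear (1,3): R1 −= (-15/8)R3 → (0, 1, 0, 0, 5)
  clear (2,3): R2 −= (-3/8)R3 → (0, 0, 1, 0, -2/5)

M[3][4] = 13/5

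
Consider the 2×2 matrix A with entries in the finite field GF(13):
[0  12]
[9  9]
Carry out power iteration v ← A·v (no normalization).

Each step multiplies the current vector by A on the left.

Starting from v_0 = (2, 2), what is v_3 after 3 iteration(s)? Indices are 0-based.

v_3 = (6, 12)

v_0 = (2, 2).
v_1 = A·v_0 = (11, 10).
v_2 = A·v_1 = (3, 7).
v_3 = A·v_2 = (6, 12).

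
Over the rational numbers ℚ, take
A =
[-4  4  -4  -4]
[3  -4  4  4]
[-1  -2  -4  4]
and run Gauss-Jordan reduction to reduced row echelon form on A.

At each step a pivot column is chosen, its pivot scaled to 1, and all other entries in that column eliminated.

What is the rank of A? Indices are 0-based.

pivot(0,0)=-4: scale R0 → (1, -1, 1, 1)
  clear (1,0): R1 −= (3)R0 → (0, -1, 1, 1)
  clear (2,0): R2 −= (-1)R0 → (0, -3, -3, 5)
pivot(1,1)=-1: scale R1 → (0, 1, -1, -1)
  clear (0,1): R0 −= (-1)R1 → (1, 0, 0, 0)
  clear (2,1): R2 −= (-3)R1 → (0, 0, -6, 2)
pivot(2,2)=-6: scale R2 → (0, 0, 1, -1/3)
  clear (1,2): R1 −= (-1)R2 → (0, 1, 0, -4/3)

rank = 3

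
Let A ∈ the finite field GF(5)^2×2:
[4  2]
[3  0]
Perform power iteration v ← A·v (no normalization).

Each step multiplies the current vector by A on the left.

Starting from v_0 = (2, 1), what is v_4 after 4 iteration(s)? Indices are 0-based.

v_0 = (2, 1).
v_1 = A·v_0 = (0, 1).
v_2 = A·v_1 = (2, 0).
v_3 = A·v_2 = (3, 1).
v_4 = A·v_3 = (4, 4).

v_4 = (4, 4)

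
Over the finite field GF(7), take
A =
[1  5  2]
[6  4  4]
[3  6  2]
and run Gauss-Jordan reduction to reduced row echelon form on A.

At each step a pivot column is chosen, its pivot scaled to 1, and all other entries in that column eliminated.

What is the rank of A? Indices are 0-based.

[1] R0 /= 1  ⇒  (1, 5, 2)
     R1 -= 6·R0  ⇒  (0, 2, 6)
     R2 -= 3·R0  ⇒  (0, 5, 3)
[2] R1 /= 2  ⇒  (0, 1, 3)
     R0 -= 5·R1  ⇒  (1, 0, 1)
     R2 -= 5·R1  ⇒  (0, 0, 2)
[3] R2 /= 2  ⇒  (0, 0, 1)
     R0 -= 1·R2  ⇒  (1, 0, 0)
     R1 -= 3·R2  ⇒  (0, 1, 0)

rank = 3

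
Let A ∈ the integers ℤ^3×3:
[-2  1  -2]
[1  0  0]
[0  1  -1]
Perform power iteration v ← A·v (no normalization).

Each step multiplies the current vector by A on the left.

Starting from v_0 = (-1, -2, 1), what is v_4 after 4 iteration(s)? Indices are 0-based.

v_4 = (65, -24, 13)

v_0 = (-1, -2, 1).
v_1 = A·v_0 = (-2, -1, -3).
v_2 = A·v_1 = (9, -2, 2).
v_3 = A·v_2 = (-24, 9, -4).
v_4 = A·v_3 = (65, -24, 13).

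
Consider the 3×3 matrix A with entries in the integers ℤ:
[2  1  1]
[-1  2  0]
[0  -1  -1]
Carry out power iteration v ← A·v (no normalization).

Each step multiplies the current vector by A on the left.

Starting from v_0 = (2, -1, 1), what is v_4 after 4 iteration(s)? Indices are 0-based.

v_4 = (-20, -56, 20)

v_0 = (2, -1, 1).
v_1 = A·v_0 = (4, -4, 0).
v_2 = A·v_1 = (4, -12, 4).
v_3 = A·v_2 = (0, -28, 8).
v_4 = A·v_3 = (-20, -56, 20).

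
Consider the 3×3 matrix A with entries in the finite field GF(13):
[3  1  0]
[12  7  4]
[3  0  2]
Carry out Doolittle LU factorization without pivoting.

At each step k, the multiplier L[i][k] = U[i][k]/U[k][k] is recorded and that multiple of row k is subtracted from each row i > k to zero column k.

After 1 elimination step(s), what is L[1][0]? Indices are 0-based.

Step 1: pivot at (0,0) is 3.
  row1 ← row1 − (4)·row0  ⇒  L[1][0]=4, U row1=(0, 3, 4)
  row2 ← row2 − (1)·row0  ⇒  L[2][0]=1, U row2=(0, 12, 2)

L[1][0] = 4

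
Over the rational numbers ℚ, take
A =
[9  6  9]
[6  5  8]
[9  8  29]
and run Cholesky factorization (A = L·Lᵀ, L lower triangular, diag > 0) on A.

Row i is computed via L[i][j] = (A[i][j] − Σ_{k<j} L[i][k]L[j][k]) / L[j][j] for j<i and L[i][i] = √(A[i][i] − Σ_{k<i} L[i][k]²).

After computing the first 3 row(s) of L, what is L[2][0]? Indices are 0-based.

L[2][0] = 3

Step 1: L[0][0] = √(9) = 3.
  L[1][0] = (6) / L[0][0] = 2.
Step 2: L[1][1] = √(1) = 1.
  L[2][0] = (9) / L[0][0] = 3.
  L[2][1] = (2) / L[1][1] = 2.
Step 3: L[2][2] = √(16) = 4.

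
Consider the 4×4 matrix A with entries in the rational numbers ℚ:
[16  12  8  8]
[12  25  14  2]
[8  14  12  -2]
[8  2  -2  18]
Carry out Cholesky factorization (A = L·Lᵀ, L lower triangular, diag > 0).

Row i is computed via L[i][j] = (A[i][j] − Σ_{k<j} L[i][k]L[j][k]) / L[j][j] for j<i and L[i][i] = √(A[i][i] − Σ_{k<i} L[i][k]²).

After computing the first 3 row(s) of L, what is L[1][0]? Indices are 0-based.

L[1][0] = 3

Step 1: L[0][0] = √(16) = 4.
  L[1][0] = (12) / L[0][0] = 3.
Step 2: L[1][1] = √(16) = 4.
  L[2][0] = (8) / L[0][0] = 2.
  L[2][1] = (8) / L[1][1] = 2.
Step 3: L[2][2] = √(4) = 2.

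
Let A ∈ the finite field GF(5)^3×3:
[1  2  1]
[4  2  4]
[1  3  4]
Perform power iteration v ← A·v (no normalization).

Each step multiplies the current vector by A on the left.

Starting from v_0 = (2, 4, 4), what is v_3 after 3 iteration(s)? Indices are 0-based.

v_0 = (2, 4, 4).
v_1 = A·v_0 = (4, 2, 0).
v_2 = A·v_1 = (3, 0, 0).
v_3 = A·v_2 = (3, 2, 3).

v_3 = (3, 2, 3)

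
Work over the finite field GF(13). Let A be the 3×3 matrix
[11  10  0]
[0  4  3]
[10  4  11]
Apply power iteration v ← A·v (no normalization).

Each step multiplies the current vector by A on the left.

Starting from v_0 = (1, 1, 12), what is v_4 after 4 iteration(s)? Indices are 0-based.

v_4 = (2, 2, 6)

v_0 = (1, 1, 12).
v_1 = A·v_0 = (8, 1, 3).
v_2 = A·v_1 = (7, 0, 0).
v_3 = A·v_2 = (12, 0, 5).
v_4 = A·v_3 = (2, 2, 6).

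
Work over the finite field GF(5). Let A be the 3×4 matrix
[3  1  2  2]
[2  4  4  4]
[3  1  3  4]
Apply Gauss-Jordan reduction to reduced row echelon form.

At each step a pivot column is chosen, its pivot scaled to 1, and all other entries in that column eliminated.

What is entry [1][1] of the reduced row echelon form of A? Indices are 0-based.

step 1: normalize row 0 (÷3) = (1, 2, 4, 4)
  row 1: subtract 2×row0 = (0, 0, 1, 1)
  row 2: subtract 3×row0 = (0, 0, 1, 2)
skip col 1 (zero from row 1)
step 2: normalize row 1 (÷1) = (0, 0, 1, 1)
  row 0: subtract 4×row1 = (1, 2, 0, 0)
  row 2: subtract 1×row1 = (0, 0, 0, 1)
step 3: normalize row 2 (÷1) = (0, 0, 0, 1)
  row 1: subtract 1×row2 = (0, 0, 1, 0)

M[1][1] = 0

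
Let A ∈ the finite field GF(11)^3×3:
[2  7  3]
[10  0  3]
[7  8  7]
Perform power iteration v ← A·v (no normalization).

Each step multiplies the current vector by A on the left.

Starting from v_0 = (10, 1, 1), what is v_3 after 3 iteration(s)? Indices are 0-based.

v_3 = (9, 1, 6)

v_0 = (10, 1, 1).
v_1 = A·v_0 = (8, 4, 8).
v_2 = A·v_1 = (2, 5, 1).
v_3 = A·v_2 = (9, 1, 6).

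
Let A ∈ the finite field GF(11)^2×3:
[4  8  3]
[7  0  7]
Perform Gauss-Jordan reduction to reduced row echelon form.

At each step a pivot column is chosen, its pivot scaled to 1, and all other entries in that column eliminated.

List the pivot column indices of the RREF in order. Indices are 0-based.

[1] R0 /= 4  ⇒  (1, 2, 9)
     R1 -= 7·R0  ⇒  (0, 8, 10)
[2] R1 /= 8  ⇒  (0, 1, 4)
     R0 -= 2·R1  ⇒  (1, 0, 1)

pivot columns: 0, 1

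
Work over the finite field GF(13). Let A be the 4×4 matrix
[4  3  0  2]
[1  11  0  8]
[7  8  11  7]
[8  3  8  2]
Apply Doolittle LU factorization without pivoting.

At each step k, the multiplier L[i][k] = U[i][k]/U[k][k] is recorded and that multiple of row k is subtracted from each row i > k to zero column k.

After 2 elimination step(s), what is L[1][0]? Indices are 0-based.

L[1][0] = 10

Step 1: pivot at (0,0) is 4.
  row1 ← row1 − (10)·row0  ⇒  L[1][0]=10, U row1=(0, 7, 0, 1)
  row2 ← row2 − (5)·row0  ⇒  L[2][0]=5, U row2=(0, 6, 11, 10)
  row3 ← row3 − (2)·row0  ⇒  L[3][0]=2, U row3=(0, 10, 8, 11)
Step 2: pivot at (1,1) is 7.
  row2 ← row2 − (12)·row1  ⇒  L[2][1]=12, U row2=(0, 0, 11, 11)
  row3 ← row3 − (7)·row1  ⇒  L[3][1]=7, U row3=(0, 0, 8, 4)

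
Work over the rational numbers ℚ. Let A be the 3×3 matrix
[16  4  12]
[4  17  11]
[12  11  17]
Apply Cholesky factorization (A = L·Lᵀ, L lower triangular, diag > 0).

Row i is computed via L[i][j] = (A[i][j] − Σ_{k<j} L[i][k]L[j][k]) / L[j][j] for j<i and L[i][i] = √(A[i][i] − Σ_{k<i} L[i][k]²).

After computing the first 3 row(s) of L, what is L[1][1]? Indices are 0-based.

L[1][1] = 4

Step 1: L[0][0] = √(16) = 4.
  L[1][0] = (4) / L[0][0] = 1.
Step 2: L[1][1] = √(16) = 4.
  L[2][0] = (12) / L[0][0] = 3.
  L[2][1] = (8) / L[1][1] = 2.
Step 3: L[2][2] = √(4) = 2.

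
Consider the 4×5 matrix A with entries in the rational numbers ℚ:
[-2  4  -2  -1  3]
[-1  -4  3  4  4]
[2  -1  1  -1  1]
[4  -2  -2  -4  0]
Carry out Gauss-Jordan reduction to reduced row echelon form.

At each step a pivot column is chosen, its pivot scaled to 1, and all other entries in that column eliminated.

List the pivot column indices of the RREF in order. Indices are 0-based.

[1] R0 /= -2  ⇒  (1, -2, 1, 1/2, -3/2)
     R1 -= -1·R0  ⇒  (0, -6, 4, 9/2, 5/2)
     R2 -= 2·R0  ⇒  (0, 3, -1, -2, 4)
     R3 -= 4·R0  ⇒  (0, 6, -6, -6, 6)
[2] R1 /= -6  ⇒  (0, 1, -2/3, -3/4, -5/12)
     R0 -= -2·R1  ⇒  (1, 0, -1/3, -1, -7/3)
     R2 -= 3·R1  ⇒  (0, 0, 1, 1/4, 21/4)
     R3 -= 6·R1  ⇒  (0, 0, -2, -3/2, 17/2)
[3] R2 /= 1  ⇒  (0, 0, 1, 1/4, 21/4)
     R0 -= -1/3·R2  ⇒  (1, 0, 0, -11/12, -7/12)
     R1 -= -2/3·R2  ⇒  (0, 1, 0, -7/12, 37/12)
     R3 -= -2·R2  ⇒  (0, 0, 0, -1, 19)
[4] R3 /= -1  ⇒  (0, 0, 0, 1, -19)
     R0 -= -11/12·R3  ⇒  (1, 0, 0, 0, -18)
     R1 -= -7/12·R3  ⇒  (0, 1, 0, 0, -8)
     R2 -= 1/4·R3  ⇒  (0, 0, 1, 0, 10)

pivot columns: 0, 1, 2, 3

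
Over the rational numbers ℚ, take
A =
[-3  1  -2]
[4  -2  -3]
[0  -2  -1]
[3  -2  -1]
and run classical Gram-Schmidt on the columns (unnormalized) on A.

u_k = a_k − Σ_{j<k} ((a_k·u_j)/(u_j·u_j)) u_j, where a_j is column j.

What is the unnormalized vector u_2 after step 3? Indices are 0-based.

u_2 = (-368/153, -33/17, 5/9, 28/153)

Step 1: u_0 = a_0 = (-3, 4, 0, 3).
Step 2: u_1 = a_1 − (-1/2)·u_0 = (-1/2, 0, -2, -1/2).
Step 3: u_2 = a_2 − (-9/34)·u_0 − (7/9)·u_1 = (-368/153, -33/17, 5/9, 28/153).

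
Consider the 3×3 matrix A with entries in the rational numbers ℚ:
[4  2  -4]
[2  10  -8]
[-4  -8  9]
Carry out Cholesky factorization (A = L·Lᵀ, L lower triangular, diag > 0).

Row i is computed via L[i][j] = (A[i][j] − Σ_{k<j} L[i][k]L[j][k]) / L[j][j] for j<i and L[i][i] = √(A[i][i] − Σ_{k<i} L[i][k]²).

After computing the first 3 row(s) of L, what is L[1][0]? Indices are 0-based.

Step 1: L[0][0] = √(4) = 2.
  L[1][0] = (2) / L[0][0] = 1.
Step 2: L[1][1] = √(9) = 3.
  L[2][0] = (-4) / L[0][0] = -2.
  L[2][1] = (-6) / L[1][1] = -2.
Step 3: L[2][2] = √(1) = 1.

L[1][0] = 1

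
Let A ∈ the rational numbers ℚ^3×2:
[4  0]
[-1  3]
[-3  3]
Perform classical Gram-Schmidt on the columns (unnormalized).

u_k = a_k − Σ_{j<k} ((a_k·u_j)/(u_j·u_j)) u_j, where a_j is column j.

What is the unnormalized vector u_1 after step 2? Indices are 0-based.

u_1 = (24/13, 33/13, 21/13)

Step 1: u_0 = a_0 = (4, -1, -3).
Step 2: u_1 = a_1 − (-6/13)·u_0 = (24/13, 33/13, 21/13).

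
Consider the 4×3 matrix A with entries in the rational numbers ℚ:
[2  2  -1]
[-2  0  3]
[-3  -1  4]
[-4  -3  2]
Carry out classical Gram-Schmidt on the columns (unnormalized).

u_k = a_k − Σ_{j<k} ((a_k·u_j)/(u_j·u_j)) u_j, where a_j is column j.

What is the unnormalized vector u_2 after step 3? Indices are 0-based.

Step 1: u_0 = a_0 = (2, -2, -3, -4).
Step 2: u_1 = a_1 − (19/33)·u_0 = (28/33, 38/33, 8/11, -23/33).
Step 3: u_2 = a_2 − (-28/33)·u_0 − (136/101)·u_1 = (-45/101, -25/101, 48/101, -46/101).

u_2 = (-45/101, -25/101, 48/101, -46/101)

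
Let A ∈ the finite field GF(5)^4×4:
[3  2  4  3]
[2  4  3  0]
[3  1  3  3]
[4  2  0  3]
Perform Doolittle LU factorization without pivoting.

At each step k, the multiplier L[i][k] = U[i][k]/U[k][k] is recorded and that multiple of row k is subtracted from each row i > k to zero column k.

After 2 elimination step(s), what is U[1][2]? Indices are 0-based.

[col 0] pivot 3
  R1 -= 4*R0 → (0, 1, 2, 3)  (L[1][0] := 4)
  R2 -= 1*R0 → (0, 4, 4, 0)  (L[2][0] := 1)
  R3 -= 3*R0 → (0, 1, 3, 4)  (L[3][0] := 3)
[col 1] pivot 1
  R2 -= 4*R1 → (0, 0, 1, 3)  (L[2][1] := 4)
  R3 -= 1*R1 → (0, 0, 1, 1)  (L[3][1] := 1)

U[1][2] = 2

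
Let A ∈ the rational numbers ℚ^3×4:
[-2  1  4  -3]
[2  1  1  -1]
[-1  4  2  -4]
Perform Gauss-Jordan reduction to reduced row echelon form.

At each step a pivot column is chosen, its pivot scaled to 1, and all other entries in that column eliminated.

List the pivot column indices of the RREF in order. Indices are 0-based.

[1] R0 /= -2  ⇒  (1, -1/2, -2, 3/2)
     R1 -= 2·R0  ⇒  (0, 2, 5, -4)
     R2 -= -1·R0  ⇒  (0, 7/2, 0, -5/2)
[2] R1 /= 2  ⇒  (0, 1, 5/2, -2)
     R0 -= -1/2·R1  ⇒  (1, 0, -3/4, 1/2)
     R2 -= 7/2·R1  ⇒  (0, 0, -35/4, 9/2)
[3] R2 /= -35/4  ⇒  (0, 0, 1, -18/35)
     R0 -= -3/4·R2  ⇒  (1, 0, 0, 4/35)
     R1 -= 5/2·R2  ⇒  (0, 1, 0, -5/7)

pivot columns: 0, 1, 2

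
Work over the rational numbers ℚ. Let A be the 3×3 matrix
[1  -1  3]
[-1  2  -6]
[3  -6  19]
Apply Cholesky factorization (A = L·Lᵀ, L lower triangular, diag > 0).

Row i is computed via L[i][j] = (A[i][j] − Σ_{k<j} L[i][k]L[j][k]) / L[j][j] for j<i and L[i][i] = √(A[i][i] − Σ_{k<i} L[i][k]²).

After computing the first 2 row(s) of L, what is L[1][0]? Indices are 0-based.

Step 1: L[0][0] = √(1) = 1.
  L[1][0] = (-1) / L[0][0] = -1.
Step 2: L[1][1] = √(1) = 1.

L[1][0] = -1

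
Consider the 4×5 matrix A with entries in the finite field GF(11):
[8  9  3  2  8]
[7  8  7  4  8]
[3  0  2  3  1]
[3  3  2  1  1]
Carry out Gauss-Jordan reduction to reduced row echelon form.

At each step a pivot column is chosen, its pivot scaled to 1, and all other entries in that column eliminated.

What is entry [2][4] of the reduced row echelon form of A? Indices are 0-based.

[1] R0 /= 8  ⇒  (1, 8, 10, 3, 1)
     R1 -= 7·R0  ⇒  (0, 7, 3, 5, 1)
     R2 -= 3·R0  ⇒  (0, 9, 5, 5, 9)
     R3 -= 3·R0  ⇒  (0, 1, 5, 3, 9)
[2] R1 /= 7  ⇒  (0, 1, 2, 7, 8)
     R0 -= 8·R1  ⇒  (1, 0, 5, 2, 3)
     R2 -= 9·R1  ⇒  (0, 0, 9, 8, 3)
     R3 -= 1·R1  ⇒  (0, 0, 3, 7, 1)
[3] R2 /= 9  ⇒  (0, 0, 1, 7, 4)
     R0 -= 5·R2  ⇒  (1, 0, 0, 0, 5)
     R1 -= 2·R2  ⇒  (0, 1, 0, 4, 0)
     R3 -= 3·R2  ⇒  (0, 0, 0, 8, 0)
[4] R3 /= 8  ⇒  (0, 0, 0, 1, 0)
     R1 -= 4·R3  ⇒  (0, 1, 0, 0, 0)
     R2 -= 7·R3  ⇒  (0, 0, 1, 0, 4)

M[2][4] = 4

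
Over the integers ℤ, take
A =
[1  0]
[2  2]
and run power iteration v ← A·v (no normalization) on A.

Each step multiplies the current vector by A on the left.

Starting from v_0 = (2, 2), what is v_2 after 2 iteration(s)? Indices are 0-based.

v_2 = (2, 20)

v_0 = (2, 2).
v_1 = A·v_0 = (2, 8).
v_2 = A·v_1 = (2, 20).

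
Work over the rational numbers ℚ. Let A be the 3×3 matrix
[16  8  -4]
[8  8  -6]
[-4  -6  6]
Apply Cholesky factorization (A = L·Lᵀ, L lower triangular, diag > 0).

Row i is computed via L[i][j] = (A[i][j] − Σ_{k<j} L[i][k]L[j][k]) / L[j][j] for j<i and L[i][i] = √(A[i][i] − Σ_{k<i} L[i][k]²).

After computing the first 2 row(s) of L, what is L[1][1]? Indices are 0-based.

L[1][1] = 2

Step 1: L[0][0] = √(16) = 4.
  L[1][0] = (8) / L[0][0] = 2.
Step 2: L[1][1] = √(4) = 2.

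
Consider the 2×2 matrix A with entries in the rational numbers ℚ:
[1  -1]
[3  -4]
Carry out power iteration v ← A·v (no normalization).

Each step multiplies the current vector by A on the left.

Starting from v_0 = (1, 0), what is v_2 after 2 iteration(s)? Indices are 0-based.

v_0 = (1, 0).
v_1 = A·v_0 = (1, 3).
v_2 = A·v_1 = (-2, -9).

v_2 = (-2, -9)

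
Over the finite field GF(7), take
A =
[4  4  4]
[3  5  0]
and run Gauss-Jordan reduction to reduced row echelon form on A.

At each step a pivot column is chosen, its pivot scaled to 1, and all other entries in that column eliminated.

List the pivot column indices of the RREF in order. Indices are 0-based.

[1] R0 /= 4  ⇒  (1, 1, 1)
     R1 -= 3·R0  ⇒  (0, 2, 4)
[2] R1 /= 2  ⇒  (0, 1, 2)
     R0 -= 1·R1  ⇒  (1, 0, 6)

pivot columns: 0, 1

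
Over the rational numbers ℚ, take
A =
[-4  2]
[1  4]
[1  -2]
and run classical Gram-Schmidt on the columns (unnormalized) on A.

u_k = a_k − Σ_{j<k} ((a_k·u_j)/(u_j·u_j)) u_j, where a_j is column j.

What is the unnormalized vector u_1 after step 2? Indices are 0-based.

u_1 = (2/3, 13/3, -5/3)

Step 1: u_0 = a_0 = (-4, 1, 1).
Step 2: u_1 = a_1 − (-1/3)·u_0 = (2/3, 13/3, -5/3).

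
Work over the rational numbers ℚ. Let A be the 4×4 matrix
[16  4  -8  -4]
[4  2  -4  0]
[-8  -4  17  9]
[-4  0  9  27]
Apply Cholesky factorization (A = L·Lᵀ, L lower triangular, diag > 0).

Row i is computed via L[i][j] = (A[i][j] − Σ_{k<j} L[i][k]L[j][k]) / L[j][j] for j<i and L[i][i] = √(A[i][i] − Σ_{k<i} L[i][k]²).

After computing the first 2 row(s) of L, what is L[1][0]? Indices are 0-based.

Step 1: L[0][0] = √(16) = 4.
  L[1][0] = (4) / L[0][0] = 1.
Step 2: L[1][1] = √(1) = 1.

L[1][0] = 1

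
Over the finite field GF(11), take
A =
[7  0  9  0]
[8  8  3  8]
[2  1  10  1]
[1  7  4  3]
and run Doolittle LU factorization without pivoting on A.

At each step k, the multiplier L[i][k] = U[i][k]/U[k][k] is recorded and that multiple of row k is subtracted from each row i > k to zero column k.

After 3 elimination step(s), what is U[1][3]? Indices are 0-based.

U[1][3] = 8

Step 1: pivot at (0,0) is 7.
  row1 ← row1 − (9)·row0  ⇒  L[1][0]=9, U row1=(0, 8, 10, 8)
  row2 ← row2 − (5)·row0  ⇒  L[2][0]=5, U row2=(0, 1, 9, 1)
  row3 ← row3 − (8)·row0  ⇒  L[3][0]=8, U row3=(0, 7, 9, 3)
Step 2: pivot at (1,1) is 8.
  row2 ← row2 − (7)·row1  ⇒  L[2][1]=7, U row2=(0, 0, 5, 0)
  row3 ← row3 − (5)·row1  ⇒  L[3][1]=5, U row3=(0, 0, 3, 7)
Step 3: pivot at (2,2) is 5.
  row3 ← row3 − (5)·row2  ⇒  L[3][2]=5, U row3=(0, 0, 0, 7)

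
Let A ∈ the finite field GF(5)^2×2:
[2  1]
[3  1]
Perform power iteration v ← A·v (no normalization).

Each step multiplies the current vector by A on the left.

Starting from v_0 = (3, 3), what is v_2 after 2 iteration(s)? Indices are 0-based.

v_0 = (3, 3).
v_1 = A·v_0 = (4, 2).
v_2 = A·v_1 = (0, 4).

v_2 = (0, 4)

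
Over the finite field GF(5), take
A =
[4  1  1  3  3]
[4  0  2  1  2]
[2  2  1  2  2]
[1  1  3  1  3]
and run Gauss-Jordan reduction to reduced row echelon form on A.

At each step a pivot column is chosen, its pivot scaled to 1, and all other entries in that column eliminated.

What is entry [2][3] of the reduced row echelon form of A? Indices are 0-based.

M[2][3] = 0

step 1: normalize row 0 (÷4) = (1, 4, 4, 2, 2)
  row 1: subtract 4×row0 = (0, 4, 1, 3, 4)
  row 2: subtract 2×row0 = (0, 4, 3, 3, 3)
  row 3: subtract 1×row0 = (0, 2, 4, 4, 1)
step 2: normalize row 1 (÷4) = (0, 1, 4, 2, 1)
  row 0: subtract 4×row1 = (1, 0, 3, 4, 3)
  row 2: subtract 4×row1 = (0, 0, 2, 0, 4)
  row 3: subtract 2×row1 = (0, 0, 1, 0, 4)
step 3: normalize row 2 (÷2) = (0, 0, 1, 0, 2)
  row 0: subtract 3×row2 = (1, 0, 0, 4, 2)
  row 1: subtract 4×row2 = (0, 1, 0, 2, 3)
  row 3: subtract 1×row2 = (0, 0, 0, 0, 2)
skip col 3 (zero from row 3)
step 4: normalize row 3 (÷2) = (0, 0, 0, 0, 1)
  row 0: subtract 2×row3 = (1, 0, 0, 4, 0)
  row 1: subtract 3×row3 = (0, 1, 0, 2, 0)
  row 2: subtract 2×row3 = (0, 0, 1, 0, 0)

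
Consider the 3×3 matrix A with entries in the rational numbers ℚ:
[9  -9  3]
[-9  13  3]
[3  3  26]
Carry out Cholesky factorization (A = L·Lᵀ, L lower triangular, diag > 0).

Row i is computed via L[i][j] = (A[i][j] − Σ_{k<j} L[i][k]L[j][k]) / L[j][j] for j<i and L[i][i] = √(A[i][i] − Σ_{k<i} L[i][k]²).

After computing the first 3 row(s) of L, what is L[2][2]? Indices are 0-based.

L[2][2] = 4

Step 1: L[0][0] = √(9) = 3.
  L[1][0] = (-9) / L[0][0] = -3.
Step 2: L[1][1] = √(4) = 2.
  L[2][0] = (3) / L[0][0] = 1.
  L[2][1] = (6) / L[1][1] = 3.
Step 3: L[2][2] = √(16) = 4.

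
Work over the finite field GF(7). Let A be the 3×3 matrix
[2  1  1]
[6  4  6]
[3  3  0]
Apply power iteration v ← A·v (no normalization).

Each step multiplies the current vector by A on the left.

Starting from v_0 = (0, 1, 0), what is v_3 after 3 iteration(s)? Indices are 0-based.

v_3 = (3, 3, 0)

v_0 = (0, 1, 0).
v_1 = A·v_0 = (1, 4, 3).
v_2 = A·v_1 = (2, 5, 1).
v_3 = A·v_2 = (3, 3, 0).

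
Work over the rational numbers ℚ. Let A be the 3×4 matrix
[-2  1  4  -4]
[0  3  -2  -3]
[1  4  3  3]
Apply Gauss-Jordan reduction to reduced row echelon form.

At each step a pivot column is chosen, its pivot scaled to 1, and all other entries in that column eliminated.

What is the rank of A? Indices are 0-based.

rank = 3

[1] R0 /= -2  ⇒  (1, -1/2, -2, 2)
     R2 -= 1·R0  ⇒  (0, 9/2, 5, 1)
[2] R1 /= 3  ⇒  (0, 1, -2/3, -1)
     R0 -= -1/2·R1  ⇒  (1, 0, -7/3, 3/2)
     R2 -= 9/2·R1  ⇒  (0, 0, 8, 11/2)
[3] R2 /= 8  ⇒  (0, 0, 1, 11/16)
     R0 -= -7/3·R2  ⇒  (1, 0, 0, 149/48)
     R1 -= -2/3·R2  ⇒  (0, 1, 0, -13/24)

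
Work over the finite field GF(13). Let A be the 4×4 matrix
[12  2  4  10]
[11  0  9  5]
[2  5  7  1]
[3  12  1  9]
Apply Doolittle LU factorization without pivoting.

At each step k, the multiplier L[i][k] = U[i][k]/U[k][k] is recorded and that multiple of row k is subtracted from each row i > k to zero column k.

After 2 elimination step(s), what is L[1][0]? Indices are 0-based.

L[1][0] = 2

Step 1: pivot at (0,0) is 12.
  row1 ← row1 − (2)·row0  ⇒  L[1][0]=2, U row1=(0, 9, 1, 11)
  row2 ← row2 − (11)·row0  ⇒  L[2][0]=11, U row2=(0, 9, 2, 8)
  row3 ← row3 − (10)·row0  ⇒  L[3][0]=10, U row3=(0, 5, 0, 0)
Step 2: pivot at (1,1) is 9.
  row2 ← row2 − (1)·row1  ⇒  L[2][1]=1, U row2=(0, 0, 1, 10)
  row3 ← row3 − (2)·row1  ⇒  L[3][1]=2, U row3=(0, 0, 11, 4)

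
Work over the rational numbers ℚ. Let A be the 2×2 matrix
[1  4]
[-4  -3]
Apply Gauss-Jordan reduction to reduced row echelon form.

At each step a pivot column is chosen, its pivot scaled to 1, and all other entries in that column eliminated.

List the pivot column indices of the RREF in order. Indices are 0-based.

pivot columns: 0, 1

[1] R0 /= 1  ⇒  (1, 4)
     R1 -= -4·R0  ⇒  (0, 13)
[2] R1 /= 13  ⇒  (0, 1)
     R0 -= 4·R1  ⇒  (1, 0)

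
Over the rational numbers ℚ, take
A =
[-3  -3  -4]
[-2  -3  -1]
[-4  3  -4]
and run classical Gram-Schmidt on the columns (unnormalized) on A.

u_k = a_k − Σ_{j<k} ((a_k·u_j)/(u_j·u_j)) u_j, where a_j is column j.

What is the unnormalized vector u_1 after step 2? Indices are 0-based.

u_1 = (-78/29, -81/29, 99/29)

Step 1: u_0 = a_0 = (-3, -2, -4).
Step 2: u_1 = a_1 − (3/29)·u_0 = (-78/29, -81/29, 99/29).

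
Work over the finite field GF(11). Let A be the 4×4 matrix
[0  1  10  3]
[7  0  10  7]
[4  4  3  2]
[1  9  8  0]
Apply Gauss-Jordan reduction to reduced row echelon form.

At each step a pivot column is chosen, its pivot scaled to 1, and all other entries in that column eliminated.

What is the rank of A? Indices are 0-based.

[1] R0 <-> R1
[1] R0 /= 7  ⇒  (1, 0, 3, 1)
     R2 -= 4·R0  ⇒  (0, 4, 2, 9)
     R3 -= 1·R0  ⇒  (0, 9, 5, 10)
[2] R1 /= 1  ⇒  (0, 1, 10, 3)
     R2 -= 4·R1  ⇒  (0, 0, 6, 8)
     R3 -= 9·R1  ⇒  (0, 0, 3, 5)
[3] R2 /= 6  ⇒  (0, 0, 1, 5)
     R0 -= 3·R2  ⇒  (1, 0, 0, 8)
     R1 -= 10·R2  ⇒  (0, 1, 0, 8)
     R3 -= 3·R2  ⇒  (0, 0, 0, 1)
[4] R3 /= 1  ⇒  (0, 0, 0, 1)
     R0 -= 8·R3  ⇒  (1, 0, 0, 0)
     R1 -= 8·R3  ⇒  (0, 1, 0, 0)
     R2 -= 5·R3  ⇒  (0, 0, 1, 0)

rank = 4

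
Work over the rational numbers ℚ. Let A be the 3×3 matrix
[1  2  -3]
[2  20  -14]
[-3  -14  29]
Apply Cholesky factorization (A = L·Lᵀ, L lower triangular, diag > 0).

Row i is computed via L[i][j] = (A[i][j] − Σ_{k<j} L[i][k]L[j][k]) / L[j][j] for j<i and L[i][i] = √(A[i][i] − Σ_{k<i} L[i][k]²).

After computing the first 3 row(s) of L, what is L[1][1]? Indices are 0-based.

L[1][1] = 4

Step 1: L[0][0] = √(1) = 1.
  L[1][0] = (2) / L[0][0] = 2.
Step 2: L[1][1] = √(16) = 4.
  L[2][0] = (-3) / L[0][0] = -3.
  L[2][1] = (-8) / L[1][1] = -2.
Step 3: L[2][2] = √(16) = 4.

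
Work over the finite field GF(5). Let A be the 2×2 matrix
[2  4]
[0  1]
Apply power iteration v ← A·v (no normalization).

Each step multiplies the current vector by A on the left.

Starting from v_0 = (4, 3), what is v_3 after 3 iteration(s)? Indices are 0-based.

v_3 = (1, 3)

v_0 = (4, 3).
v_1 = A·v_0 = (0, 3).
v_2 = A·v_1 = (2, 3).
v_3 = A·v_2 = (1, 3).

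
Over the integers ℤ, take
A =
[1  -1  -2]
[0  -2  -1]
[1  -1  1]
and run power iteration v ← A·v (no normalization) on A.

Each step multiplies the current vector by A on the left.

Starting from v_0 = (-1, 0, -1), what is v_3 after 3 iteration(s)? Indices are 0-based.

v_3 = (8, 2, 2)

v_0 = (-1, 0, -1).
v_1 = A·v_0 = (1, 1, -2).
v_2 = A·v_1 = (4, 0, -2).
v_3 = A·v_2 = (8, 2, 2).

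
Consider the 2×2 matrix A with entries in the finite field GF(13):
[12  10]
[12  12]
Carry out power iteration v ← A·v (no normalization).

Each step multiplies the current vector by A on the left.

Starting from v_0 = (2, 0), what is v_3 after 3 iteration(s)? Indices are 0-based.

v_3 = (6, 1)

v_0 = (2, 0).
v_1 = A·v_0 = (11, 11).
v_2 = A·v_1 = (8, 4).
v_3 = A·v_2 = (6, 1).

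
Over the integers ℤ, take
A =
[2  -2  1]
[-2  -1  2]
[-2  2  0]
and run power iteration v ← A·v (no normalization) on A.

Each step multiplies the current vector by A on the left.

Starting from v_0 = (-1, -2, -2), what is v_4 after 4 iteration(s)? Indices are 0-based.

v_4 = (-12, -24, 8)

v_0 = (-1, -2, -2).
v_1 = A·v_0 = (0, 0, -2).
v_2 = A·v_1 = (-2, -4, 0).
v_3 = A·v_2 = (4, 8, -4).
v_4 = A·v_3 = (-12, -24, 8).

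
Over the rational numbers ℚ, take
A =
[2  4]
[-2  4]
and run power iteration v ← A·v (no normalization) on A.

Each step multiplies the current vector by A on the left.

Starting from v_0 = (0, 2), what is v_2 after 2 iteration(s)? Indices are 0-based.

v_2 = (48, 16)

v_0 = (0, 2).
v_1 = A·v_0 = (8, 8).
v_2 = A·v_1 = (48, 16).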